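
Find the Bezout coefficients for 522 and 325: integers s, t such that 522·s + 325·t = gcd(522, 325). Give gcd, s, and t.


Euclidean algorithm on (522, 325) — divide until remainder is 0:
  522 = 1 · 325 + 197
  325 = 1 · 197 + 128
  197 = 1 · 128 + 69
  128 = 1 · 69 + 59
  69 = 1 · 59 + 10
  59 = 5 · 10 + 9
  10 = 1 · 9 + 1
  9 = 9 · 1 + 0
gcd(522, 325) = 1.
Track Bezout coefficients alongside the remainders: start with r₀ = 522 = a·1 + b·0 (s = 1, t = 0) and r₁ = 325 = a·0 + b·1 (s = 0, t = 1); each new remainder r_{k+1} = r_{k-1} − q_k·r_k inherits s_{k+1} = s_{k-1} − q_k·s_k, t_{k+1} = t_{k-1} − q_k·t_k, so r_k = a·s_k + b·t_k at every step:
  q = 1: r = 197, s = 1 − 1·0 = 1, t = 0 − 1·1 = -1  (check: 522·1 + 325·(-1) = 197)
  q = 1: r = 128, s = 0 − 1·1 = -1, t = 1 − 1·(-1) = 2  (check: 522·(-1) + 325·2 = 128)
  q = 1: r = 69, s = 1 − 1·(-1) = 2, t = -1 − 1·2 = -3  (check: 522·2 + 325·(-3) = 69)
  q = 1: r = 59, s = -1 − 1·2 = -3, t = 2 − 1·(-3) = 5  (check: 522·(-3) + 325·5 = 59)
  q = 1: r = 10, s = 2 − 1·(-3) = 5, t = -3 − 1·5 = -8  (check: 522·5 + 325·(-8) = 10)
  q = 5: r = 9, s = -3 − 5·5 = -28, t = 5 − 5·(-8) = 45  (check: 522·(-28) + 325·45 = 9)
  q = 1: r = 1, s = 5 − 1·(-28) = 33, t = -8 − 1·45 = -53  (check: 522·33 + 325·(-53) = 1)
The row with r = 1 (the gcd) gives the Bezout coefficients s = 33, t = -53.
Result: 522 · (33) + 325 · (-53) = 1.

gcd(522, 325) = 1; s = 33, t = -53 (check: 522·33 + 325·(-53) = 1).


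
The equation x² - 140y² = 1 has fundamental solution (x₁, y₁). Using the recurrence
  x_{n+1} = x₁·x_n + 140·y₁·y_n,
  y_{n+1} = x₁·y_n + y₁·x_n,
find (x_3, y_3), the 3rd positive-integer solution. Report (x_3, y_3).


Step 1: Find the fundamental solution (x₁, y₁) of x² - 140y² = 1.
  Expand √140 as a continued fraction. a₀ = ⌊√140⌋ = 11; iterate m_{k+1} = d_k·a_k − m_k, d_{k+1} = (140 − m_{k+1}²)/d_k, a_{k+1} = ⌊(a₀ + m_{k+1})/d_{k+1}⌋ (starting m₀ = 0, d₀ = 1), with convergents p_k = a_k·p_{k-1} + p_{k-2}, q_k = a_k·q_{k-1} + q_{k-2} (p₋₁ = 1, q₋₁ = 0):
  k = 0: a₀ = 11; p₀/q₀ = 11/1; p₀² − 140·q₀² = 121 − 140 = -19.
  k = 1: m = 11, d = 19, a = ⌊(11 + 11)/19⌋ = 1; p/q = (1·11 + 1)/(1·1 + 0) = 12/1; p² − 140·q² = 144 − 140 = 4.
  k = 2: m = 8, d = 4, a = ⌊(11 + 8)/4⌋ = 4; p/q = (4·12 + 11)/(4·1 + 1) = 59/5; p² − 140·q² = 3481 − 3500 = -19.
  k = 3: m = 8, d = 19, a = ⌊(11 + 8)/19⌋ = 1; p/q = (1·59 + 12)/(1·5 + 1) = 71/6; p² − 140·q² = 5041 − 5040 = 1.
  The first convergent with p² − 140·q² = 1 gives the fundamental solution (x₁, y₁) = (71, 6).
Step 2: Apply the recurrence (x_{n+1}, y_{n+1}) = (x₁x_n + 140y₁y_n, x₁y_n + y₁x_n) repeatedly.
  From (x_1, y_1) = (71, 6): x_2 = 71·71 + 140·6·6 = 10081; y_2 = 71·6 + 6·71 = 852.
  From (x_2, y_2) = (10081, 852): x_3 = 71·10081 + 140·6·852 = 1431431; y_3 = 71·852 + 6·10081 = 120978.
Step 3: Verify x_3² - 140·y_3² = 2048994707761 - 2048994707760 = 1 (should be 1). ✓

(x_1, y_1) = (71, 6); (x_3, y_3) = (1431431, 120978).


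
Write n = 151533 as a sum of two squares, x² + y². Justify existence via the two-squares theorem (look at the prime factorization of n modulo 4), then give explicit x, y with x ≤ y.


Step 1: Factor n = 151533 = 3^2 · 113 · 149.
Step 2: Check the mod-4 condition on each prime factor: 3 ≡ 3 (mod 4), exponent 2 (must be even); 113 ≡ 1 (mod 4), exponent 1; 149 ≡ 1 (mod 4), exponent 1.
All primes ≡ 3 (mod 4) appear to even exponent (or don't appear), so by the two-squares theorem n IS expressible as a sum of two squares.
Step 3: Build a representation. Group n = k² · m with k = 3 and m = 113 · 149 = 16837 (a product of primes ≡ 1 (mod 4)); a representation of m scales to one of n via (k·x)² + (k·y)² = k²(x² + y²). Each prime p ≡ 1 (mod 4) is itself a sum of two squares; find a² by testing p − a² for a perfect square:
  113: 113 − 1² = 112, 113 − 2² = 109, 113 − 3² = 104, 113 − 4² = 97, 113 − 5² = 88, 113 − 6² = 77, 113 − 7² = 64 = 8² ⇒ 113 = 7² + 8².
  149: 149 − 1² = 148, 149 − 2² = 145, 149 − 3² = 140, 149 − 4² = 133, 149 − 5² = 124, 149 − 6² = 113, 149 − 7² = 100 = 10² ⇒ 149 = 7² + 10².
  Combine using the Brahmagupta–Fibonacci identity (a² + b²)(c² + d²) = (ac − bd)² + (ad + bc)² = (ac + bd)² + (ad − bc)²:
  113 · 149 = 16837: from (7² + 8²)(7² + 10²), take (7·7 − 8·10, 7·10 + 8·7) = (49 − 80, 70 + 56) = (-31, 126); dropping signs (only squares matter) gives (31, 126); check 31² + 126² = 961 + 15876 = 16837 ✓.
  Scale by k = 3: (3·31, 3·126) = (93, 378).
Step 4: Order so x ≤ y and verify: 93² + 378² = 8649 + 142884 = 151533 = n. ✓

n = 151533 = 93² + 378² (one valid representation with x ≤ y).


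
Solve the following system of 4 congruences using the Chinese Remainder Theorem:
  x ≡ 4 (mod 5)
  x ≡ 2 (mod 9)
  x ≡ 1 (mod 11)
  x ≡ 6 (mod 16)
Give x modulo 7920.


Product of moduli M = 5 · 9 · 11 · 16 = 7920.
Merge one congruence at a time:
  Start: x ≡ 4 (mod 5).
  Combine with x ≡ 2 (mod 9); new modulus lcm = 45.
    Write x = 4 + 5·t and substitute into x ≡ 2 (mod 9): 5·t ≡ 2 − 4 = -2 (mod 9).
    Reduce coefficients mod 9: 5·t ≡ 7 (mod 9).
    The inverse of 5 mod 9 is 2 (since 5·2 = 10 = 1·9 + 1), so t ≡ 2·7 = 14 ≡ 5 (mod 9).
    Then x = 4 + 5·5 = 29, valid modulo lcm(5, 9) = 45: x ≡ 29 (mod 45).
  Combine with x ≡ 1 (mod 11); new modulus lcm = 495.
    Write x = 29 + 45·t and substitute into x ≡ 1 (mod 11): 45·t ≡ 1 − 29 = -28 (mod 11).
    Reduce coefficients mod 11: 1·t ≡ 5 (mod 11).
    So t ≡ 5 (mod 11).
    Then x = 29 + 45·5 = 254, valid modulo lcm(45, 11) = 495: x ≡ 254 (mod 495).
  Combine with x ≡ 6 (mod 16); new modulus lcm = 7920.
    Write x = 254 + 495·t and substitute into x ≡ 6 (mod 16): 495·t ≡ 6 − 254 = -248 (mod 16).
    Reduce coefficients mod 16: 15·t ≡ 8 (mod 16).
    The inverse of 15 mod 16 is 15 (since 15·15 = 225 = 14·16 + 1), so t ≡ 15·8 = 120 ≡ 8 (mod 16).
    Then x = 254 + 495·8 = 4214, valid modulo lcm(495, 16) = 7920: x ≡ 4214 (mod 7920).
Verify against each original: 4214 mod 5 = 4, 4214 mod 9 = 2, 4214 mod 11 = 1, 4214 mod 16 = 6.

x ≡ 4214 (mod 7920).


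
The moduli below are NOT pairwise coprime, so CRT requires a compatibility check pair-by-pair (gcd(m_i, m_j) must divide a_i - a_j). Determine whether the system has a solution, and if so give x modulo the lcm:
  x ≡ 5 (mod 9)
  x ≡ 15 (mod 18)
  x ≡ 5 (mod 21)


Moduli 9, 18, 21 are not pairwise coprime, so CRT works modulo lcm(m_i) when all pairwise compatibility conditions hold.
Pairwise compatibility: gcd(m_i, m_j) must divide a_i - a_j for every pair.
Merge one congruence at a time:
  Start: x ≡ 5 (mod 9).
  Combine with x ≡ 15 (mod 18): gcd(9, 18) = 9, and 15 - 5 = 10 is NOT divisible by 9.
    ⇒ system is inconsistent (no integer solution).

No solution (the system is inconsistent).


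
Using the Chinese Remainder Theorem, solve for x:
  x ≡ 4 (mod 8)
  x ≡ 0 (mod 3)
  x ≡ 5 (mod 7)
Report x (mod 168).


Moduli 8, 3, 7 are pairwise coprime; by CRT there is a unique solution modulo M = 8 · 3 · 7 = 168.
Solve pairwise, accumulating the modulus:
  Start with x ≡ 4 (mod 8).
  Combine with x ≡ 0 (mod 3): since gcd(8, 3) = 1, we get a unique residue mod 24.
    Write x = 4 + 8·t and substitute into x ≡ 0 (mod 3): 8·t ≡ 0 − 4 = -4 (mod 3).
    Reduce coefficients mod 3: 2·t ≡ 2 (mod 3).
    The inverse of 2 mod 3 is 2 (since 2·2 = 4 = 1·3 + 1), so t ≡ 2·2 = 4 ≡ 1 (mod 3).
    Then x = 4 + 8·1 = 12, valid modulo lcm(8, 3) = 24: x ≡ 12 (mod 24).
  Combine with x ≡ 5 (mod 7): since gcd(24, 7) = 1, we get a unique residue mod 168.
    Write x = 12 + 24·t and substitute into x ≡ 5 (mod 7): 24·t ≡ 5 − 12 = -7 (mod 7).
    Reduce coefficients mod 7: 3·t ≡ 0 (mod 7).
    The inverse of 3 mod 7 is 5 (since 3·5 = 15 = 2·7 + 1), so t ≡ 5·0 = 0 ≡ 0 (mod 7).
    Then x = 12 + 24·0 = 12, valid modulo lcm(24, 7) = 168: x ≡ 12 (mod 168).
Verify: 12 mod 8 = 4 ✓, 12 mod 3 = 0 ✓, 12 mod 7 = 5 ✓.

x ≡ 12 (mod 168).


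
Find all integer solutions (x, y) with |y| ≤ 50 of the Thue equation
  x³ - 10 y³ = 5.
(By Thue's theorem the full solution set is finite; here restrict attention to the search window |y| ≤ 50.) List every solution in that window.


The equation is x³ - 10y³ = 5. For fixed y, x³ = 10·y³ + 5, so a solution requires the RHS to be a perfect cube.
Strategy: iterate y from -50 to 50, compute RHS = 10·y³ + 5, and check whether it is a (positive or negative) perfect cube.
Check small values of y:
  y = 0: RHS = 5 is not a perfect cube.
  y = 1: RHS = 15 is not a perfect cube.
  y = -1: RHS = -5 is not a perfect cube.
  y = 2: RHS = 85 is not a perfect cube.
  y = -2: RHS = -75 is not a perfect cube.
  y = 3: RHS = 275 is not a perfect cube.
  y = -3: RHS = -265 is not a perfect cube.
Continuing the search up to |y| = 50 finds no solutions either.
No (x, y) in the scanned range satisfies the equation.

No integer solutions with |y| ≤ 50.


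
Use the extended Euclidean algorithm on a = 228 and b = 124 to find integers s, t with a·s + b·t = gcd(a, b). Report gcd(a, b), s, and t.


Euclidean algorithm on (228, 124) — divide until remainder is 0:
  228 = 1 · 124 + 104
  124 = 1 · 104 + 20
  104 = 5 · 20 + 4
  20 = 5 · 4 + 0
gcd(228, 124) = 4.
Track Bezout coefficients alongside the remainders: start with r₀ = 228 = a·1 + b·0 (s = 1, t = 0) and r₁ = 124 = a·0 + b·1 (s = 0, t = 1); each new remainder r_{k+1} = r_{k-1} − q_k·r_k inherits s_{k+1} = s_{k-1} − q_k·s_k, t_{k+1} = t_{k-1} − q_k·t_k, so r_k = a·s_k + b·t_k at every step:
  q = 1: r = 104, s = 1 − 1·0 = 1, t = 0 − 1·1 = -1  (check: 228·1 + 124·(-1) = 104)
  q = 1: r = 20, s = 0 − 1·1 = -1, t = 1 − 1·(-1) = 2  (check: 228·(-1) + 124·2 = 20)
  q = 5: r = 4, s = 1 − 5·(-1) = 6, t = -1 − 5·2 = -11  (check: 228·6 + 124·(-11) = 4)
The row with r = 4 (the gcd) gives the Bezout coefficients s = 6, t = -11.
Result: 228 · (6) + 124 · (-11) = 4.

gcd(228, 124) = 4; s = 6, t = -11 (check: 228·6 + 124·(-11) = 4).


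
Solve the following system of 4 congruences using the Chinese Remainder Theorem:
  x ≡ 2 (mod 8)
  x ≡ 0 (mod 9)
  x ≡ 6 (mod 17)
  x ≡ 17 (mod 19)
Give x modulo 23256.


Product of moduli M = 8 · 9 · 17 · 19 = 23256.
Merge one congruence at a time:
  Start: x ≡ 2 (mod 8).
  Combine with x ≡ 0 (mod 9); new modulus lcm = 72.
    Write x = 2 + 8·t and substitute into x ≡ 0 (mod 9): 8·t ≡ 0 − 2 = -2 (mod 9).
    Reduce coefficients mod 9: 8·t ≡ 7 (mod 9).
    The inverse of 8 mod 9 is 8 (since 8·8 = 64 = 7·9 + 1), so t ≡ 8·7 = 56 ≡ 2 (mod 9).
    Then x = 2 + 8·2 = 18, valid modulo lcm(8, 9) = 72: x ≡ 18 (mod 72).
  Combine with x ≡ 6 (mod 17); new modulus lcm = 1224.
    Write x = 18 + 72·t and substitute into x ≡ 6 (mod 17): 72·t ≡ 6 − 18 = -12 (mod 17).
    Reduce coefficients mod 17: 4·t ≡ 5 (mod 17).
    The inverse of 4 mod 17 is 13 (since 4·13 = 52 = 3·17 + 1), so t ≡ 13·5 = 65 ≡ 14 (mod 17).
    Then x = 18 + 72·14 = 1026, valid modulo lcm(72, 17) = 1224: x ≡ 1026 (mod 1224).
  Combine with x ≡ 17 (mod 19); new modulus lcm = 23256.
    Write x = 1026 + 1224·t and substitute into x ≡ 17 (mod 19): 1224·t ≡ 17 − 1026 = -1009 (mod 19).
    Reduce coefficients mod 19: 8·t ≡ 17 (mod 19).
    The inverse of 8 mod 19 is 12 (since 8·12 = 96 = 5·19 + 1), so t ≡ 12·17 = 204 ≡ 14 (mod 19).
    Then x = 1026 + 1224·14 = 18162, valid modulo lcm(1224, 19) = 23256: x ≡ 18162 (mod 23256).
Verify against each original: 18162 mod 8 = 2, 18162 mod 9 = 0, 18162 mod 17 = 6, 18162 mod 19 = 17.

x ≡ 18162 (mod 23256).


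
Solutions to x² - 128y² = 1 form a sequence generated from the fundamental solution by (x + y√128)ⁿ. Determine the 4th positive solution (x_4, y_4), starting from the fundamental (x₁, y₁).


Step 1: Find the fundamental solution (x₁, y₁) of x² - 128y² = 1.
  Expand √128 as a continued fraction. a₀ = ⌊√128⌋ = 11; iterate m_{k+1} = d_k·a_k − m_k, d_{k+1} = (128 − m_{k+1}²)/d_k, a_{k+1} = ⌊(a₀ + m_{k+1})/d_{k+1}⌋ (starting m₀ = 0, d₀ = 1), with convergents p_k = a_k·p_{k-1} + p_{k-2}, q_k = a_k·q_{k-1} + q_{k-2} (p₋₁ = 1, q₋₁ = 0):
  k = 0: a₀ = 11; p₀/q₀ = 11/1; p₀² − 128·q₀² = 121 − 128 = -7.
  k = 1: m = 11, d = 7, a = ⌊(11 + 11)/7⌋ = 3; p/q = (3·11 + 1)/(3·1 + 0) = 34/3; p² − 128·q² = 1156 − 1152 = 4.
  k = 2: m = 10, d = 4, a = ⌊(11 + 10)/4⌋ = 5; p/q = (5·34 + 11)/(5·3 + 1) = 181/16; p² − 128·q² = 32761 − 32768 = -7.
  k = 3: m = 10, d = 7, a = ⌊(11 + 10)/7⌋ = 3; p/q = (3·181 + 34)/(3·16 + 3) = 577/51; p² − 128·q² = 332929 − 332928 = 1.
  The first convergent with p² − 128·q² = 1 gives the fundamental solution (x₁, y₁) = (577, 51).
Step 2: Apply the recurrence (x_{n+1}, y_{n+1}) = (x₁x_n + 128y₁y_n, x₁y_n + y₁x_n) repeatedly.
  From (x_1, y_1) = (577, 51): x_2 = 577·577 + 128·51·51 = 665857; y_2 = 577·51 + 51·577 = 58854.
  From (x_2, y_2) = (665857, 58854): x_3 = 577·665857 + 128·51·58854 = 768398401; y_3 = 577·58854 + 51·665857 = 67917465.
  From (x_3, y_3) = (768398401, 67917465): x_4 = 577·768398401 + 128·51·67917465 = 886731088897; y_4 = 577·67917465 + 51·768398401 = 78376695756.
Step 3: Verify x_4² - 128·y_4² = 786292024016459316676609 - 786292024016459316676608 = 1 (should be 1). ✓

(x_1, y_1) = (577, 51); (x_4, y_4) = (886731088897, 78376695756).


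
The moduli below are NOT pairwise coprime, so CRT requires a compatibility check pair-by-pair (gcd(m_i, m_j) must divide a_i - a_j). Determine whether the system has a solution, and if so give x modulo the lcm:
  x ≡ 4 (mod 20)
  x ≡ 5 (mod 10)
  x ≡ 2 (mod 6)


Moduli 20, 10, 6 are not pairwise coprime, so CRT works modulo lcm(m_i) when all pairwise compatibility conditions hold.
Pairwise compatibility: gcd(m_i, m_j) must divide a_i - a_j for every pair.
Merge one congruence at a time:
  Start: x ≡ 4 (mod 20).
  Combine with x ≡ 5 (mod 10): gcd(20, 10) = 10, and 5 - 4 = 1 is NOT divisible by 10.
    ⇒ system is inconsistent (no integer solution).

No solution (the system is inconsistent).


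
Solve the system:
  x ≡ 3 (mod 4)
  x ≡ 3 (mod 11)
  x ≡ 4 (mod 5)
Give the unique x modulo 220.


Moduli 4, 11, 5 are pairwise coprime; by CRT there is a unique solution modulo M = 4 · 11 · 5 = 220.
Solve pairwise, accumulating the modulus:
  Start with x ≡ 3 (mod 4).
  Combine with x ≡ 3 (mod 11): since gcd(4, 11) = 1, we get a unique residue mod 44.
    Write x = 3 + 4·t and substitute into x ≡ 3 (mod 11): 4·t ≡ 3 − 3 = 0 (mod 11).
    The inverse of 4 mod 11 is 3 (since 4·3 = 12 = 1·11 + 1), so t ≡ 3·0 = 0 ≡ 0 (mod 11).
    Then x = 3 + 4·0 = 3, valid modulo lcm(4, 11) = 44: x ≡ 3 (mod 44).
  Combine with x ≡ 4 (mod 5): since gcd(44, 5) = 1, we get a unique residue mod 220.
    Write x = 3 + 44·t and substitute into x ≡ 4 (mod 5): 44·t ≡ 4 − 3 = 1 (mod 5).
    Reduce coefficients mod 5: 4·t ≡ 1 (mod 5).
    The inverse of 4 mod 5 is 4 (since 4·4 = 16 = 3·5 + 1), so t ≡ 4·1 = 4 ≡ 4 (mod 5).
    Then x = 3 + 44·4 = 179, valid modulo lcm(44, 5) = 220: x ≡ 179 (mod 220).
Verify: 179 mod 4 = 3 ✓, 179 mod 11 = 3 ✓, 179 mod 5 = 4 ✓.

x ≡ 179 (mod 220).


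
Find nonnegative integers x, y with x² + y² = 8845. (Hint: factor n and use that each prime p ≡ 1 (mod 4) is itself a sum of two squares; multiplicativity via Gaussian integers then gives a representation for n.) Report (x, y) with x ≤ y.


Step 1: Factor n = 8845 = 5 · 29 · 61.
Step 2: Check the mod-4 condition on each prime factor: 5 ≡ 1 (mod 4), exponent 1; 29 ≡ 1 (mod 4), exponent 1; 61 ≡ 1 (mod 4), exponent 1.
All primes ≡ 3 (mod 4) appear to even exponent (or don't appear), so by the two-squares theorem n IS expressible as a sum of two squares.
Step 3: Build a representation. Here n = 5 · 29 · 61 is a product of primes ≡ 1 (mod 4). Each prime p ≡ 1 (mod 4) is itself a sum of two squares; find a² by testing p − a² for a perfect square:
  5: 5 − 1² = 4 = 2² ⇒ 5 = 1² + 2².
  29: 29 − 1² = 28, 29 − 2² = 25 = 5² ⇒ 29 = 2² + 5².
  61: 61 − 1² = 60, 61 − 2² = 57, 61 − 3² = 52, 61 − 4² = 45, 61 − 5² = 36 = 6² ⇒ 61 = 5² + 6².
  Combine using the Brahmagupta–Fibonacci identity (a² + b²)(c² + d²) = (ac − bd)² + (ad + bc)² = (ac + bd)² + (ad − bc)²:
  5 · 29 = 145: from (1² + 2²)(2² + 5²), take (1·2 − 2·5, 1·5 + 2·2) = (2 − 10, 5 + 4) = (-8, 9); dropping signs (only squares matter) gives (8, 9); check 8² + 9² = 64 + 81 = 145 ✓.
  145 · 61 = 8845: from (8² + 9²)(5² + 6²), take (8·5 − 9·6, 8·6 + 9·5) = (40 − 54, 48 + 45) = (-14, 93); dropping signs (only squares matter) gives (14, 93); check 14² + 93² = 196 + 8649 = 8845 ✓.
Step 4: Order so x ≤ y and verify: 14² + 93² = 196 + 8649 = 8845 = n. ✓

n = 8845 = 14² + 93² (one valid representation with x ≤ y).


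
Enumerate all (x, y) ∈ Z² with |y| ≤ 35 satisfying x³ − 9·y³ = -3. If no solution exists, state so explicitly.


The equation is x³ - 9y³ = -3. For fixed y, x³ = 9·y³ − 3, so a solution requires the RHS to be a perfect cube.
Strategy: iterate y from -35 to 35, compute RHS = 9·y³ − 3, and check whether it is a (positive or negative) perfect cube.
Check small values of y:
  y = 0: RHS = -3 is not a perfect cube.
  y = 1: RHS = 6 is not a perfect cube.
  y = -1: RHS = -12 is not a perfect cube.
  y = 2: RHS = 69 is not a perfect cube.
  y = -2: RHS = -75 is not a perfect cube.
  y = 3: RHS = 240 is not a perfect cube.
  y = -3: RHS = -246 is not a perfect cube.
Continuing the search up to |y| = 35 finds no solutions either.
No (x, y) in the scanned range satisfies the equation.

No integer solutions with |y| ≤ 35.


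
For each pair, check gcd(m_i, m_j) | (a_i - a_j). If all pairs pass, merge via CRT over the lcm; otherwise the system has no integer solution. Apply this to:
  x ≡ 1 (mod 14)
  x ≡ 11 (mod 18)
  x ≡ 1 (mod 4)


Moduli 14, 18, 4 are not pairwise coprime, so CRT works modulo lcm(m_i) when all pairwise compatibility conditions hold.
Pairwise compatibility: gcd(m_i, m_j) must divide a_i - a_j for every pair.
Merge one congruence at a time:
  Start: x ≡ 1 (mod 14).
  Combine with x ≡ 11 (mod 18): gcd(14, 18) = 2; 11 - 1 = 10, which IS divisible by 2, so compatible.
    Write x = 1 + 14·t and substitute into x ≡ 11 (mod 18): 14·t ≡ 11 − 1 = 10 (mod 18).
    Divide the congruence (and modulus) by g = 2: 7·t ≡ 5 (mod 9).
    The inverse of 7 mod 9 is 4 (since 7·4 = 28 = 3·9 + 1), so t ≡ 4·5 = 20 ≡ 2 (mod 9).
    Then x = 1 + 14·2 = 29, valid modulo lcm(14, 18) = 126: x ≡ 29 (mod 126).
  Combine with x ≡ 1 (mod 4): gcd(126, 4) = 2; 1 - 29 = -28, which IS divisible by 2, so compatible.
    Write x = 29 + 126·t and substitute into x ≡ 1 (mod 4): 126·t ≡ 1 − 29 = -28 (mod 4).
    Divide the congruence (and modulus) by g = 2: 63·t ≡ -14 (mod 2).
    Reduce coefficients mod 2: 1·t ≡ 0 (mod 2).
    So t ≡ 0 (mod 2).
    Then x = 29 + 126·0 = 29, valid modulo lcm(126, 4) = 252: x ≡ 29 (mod 252).
Verify: 29 mod 14 = 1, 29 mod 18 = 11, 29 mod 4 = 1.

x ≡ 29 (mod 252).


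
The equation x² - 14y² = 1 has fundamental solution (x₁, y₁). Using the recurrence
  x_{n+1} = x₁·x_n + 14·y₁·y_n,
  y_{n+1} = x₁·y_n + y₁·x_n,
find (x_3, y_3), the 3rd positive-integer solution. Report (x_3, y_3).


Step 1: Find the fundamental solution (x₁, y₁) of x² - 14y² = 1.
  Expand √14 as a continued fraction. a₀ = ⌊√14⌋ = 3; iterate m_{k+1} = d_k·a_k − m_k, d_{k+1} = (14 − m_{k+1}²)/d_k, a_{k+1} = ⌊(a₀ + m_{k+1})/d_{k+1}⌋ (starting m₀ = 0, d₀ = 1), with convergents p_k = a_k·p_{k-1} + p_{k-2}, q_k = a_k·q_{k-1} + q_{k-2} (p₋₁ = 1, q₋₁ = 0):
  k = 0: a₀ = 3; p₀/q₀ = 3/1; p₀² − 14·q₀² = 9 − 14 = -5.
  k = 1: m = 3, d = 5, a = ⌊(3 + 3)/5⌋ = 1; p/q = (1·3 + 1)/(1·1 + 0) = 4/1; p² − 14·q² = 16 − 14 = 2.
  k = 2: m = 2, d = 2, a = ⌊(3 + 2)/2⌋ = 2; p/q = (2·4 + 3)/(2·1 + 1) = 11/3; p² − 14·q² = 121 − 126 = -5.
  k = 3: m = 2, d = 5, a = ⌊(3 + 2)/5⌋ = 1; p/q = (1·11 + 4)/(1·3 + 1) = 15/4; p² − 14·q² = 225 − 224 = 1.
  The first convergent with p² − 14·q² = 1 gives the fundamental solution (x₁, y₁) = (15, 4).
Step 2: Apply the recurrence (x_{n+1}, y_{n+1}) = (x₁x_n + 14y₁y_n, x₁y_n + y₁x_n) repeatedly.
  From (x_1, y_1) = (15, 4): x_2 = 15·15 + 14·4·4 = 449; y_2 = 15·4 + 4·15 = 120.
  From (x_2, y_2) = (449, 120): x_3 = 15·449 + 14·4·120 = 13455; y_3 = 15·120 + 4·449 = 3596.
Step 3: Verify x_3² - 14·y_3² = 181037025 - 181037024 = 1 (should be 1). ✓

(x_1, y_1) = (15, 4); (x_3, y_3) = (13455, 3596).


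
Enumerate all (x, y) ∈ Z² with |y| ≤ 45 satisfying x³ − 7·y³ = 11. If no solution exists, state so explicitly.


The equation is x³ - 7y³ = 11. For fixed y, x³ = 7·y³ + 11, so a solution requires the RHS to be a perfect cube.
Strategy: iterate y from -45 to 45, compute RHS = 7·y³ + 11, and check whether it is a (positive or negative) perfect cube.
Check small values of y:
  y = 0: RHS = 11 is not a perfect cube.
  y = 1: RHS = 18 is not a perfect cube.
  y = -1: RHS = 4 is not a perfect cube.
  y = 2: RHS = 67 is not a perfect cube.
  y = -2: RHS = -45 is not a perfect cube.
  y = 3: RHS = 200 is not a perfect cube.
  y = -3: RHS = -178 is not a perfect cube.
Continuing the search up to |y| = 45 finds no solutions either.
No (x, y) in the scanned range satisfies the equation.

No integer solutions with |y| ≤ 45.


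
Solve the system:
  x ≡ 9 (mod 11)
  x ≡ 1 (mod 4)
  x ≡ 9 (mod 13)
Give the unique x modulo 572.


Moduli 11, 4, 13 are pairwise coprime; by CRT there is a unique solution modulo M = 11 · 4 · 13 = 572.
Solve pairwise, accumulating the modulus:
  Start with x ≡ 9 (mod 11).
  Combine with x ≡ 1 (mod 4): since gcd(11, 4) = 1, we get a unique residue mod 44.
    Write x = 9 + 11·t and substitute into x ≡ 1 (mod 4): 11·t ≡ 1 − 9 = -8 (mod 4).
    Reduce coefficients mod 4: 3·t ≡ 0 (mod 4).
    The inverse of 3 mod 4 is 3 (since 3·3 = 9 = 2·4 + 1), so t ≡ 3·0 = 0 ≡ 0 (mod 4).
    Then x = 9 + 11·0 = 9, valid modulo lcm(11, 4) = 44: x ≡ 9 (mod 44).
  Combine with x ≡ 9 (mod 13): since gcd(44, 13) = 1, we get a unique residue mod 572.
    Write x = 9 + 44·t and substitute into x ≡ 9 (mod 13): 44·t ≡ 9 − 9 = 0 (mod 13).
    Reduce coefficients mod 13: 5·t ≡ 0 (mod 13).
    The inverse of 5 mod 13 is 8 (since 5·8 = 40 = 3·13 + 1), so t ≡ 8·0 = 0 ≡ 0 (mod 13).
    Then x = 9 + 44·0 = 9, valid modulo lcm(44, 13) = 572: x ≡ 9 (mod 572).
Verify: 9 mod 11 = 9 ✓, 9 mod 4 = 1 ✓, 9 mod 13 = 9 ✓.

x ≡ 9 (mod 572).


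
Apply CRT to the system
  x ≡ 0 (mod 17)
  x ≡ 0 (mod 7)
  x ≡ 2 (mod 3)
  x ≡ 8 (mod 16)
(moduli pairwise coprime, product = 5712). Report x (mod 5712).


Product of moduli M = 17 · 7 · 3 · 16 = 5712.
Merge one congruence at a time:
  Start: x ≡ 0 (mod 17).
  Combine with x ≡ 0 (mod 7); new modulus lcm = 119.
    Write x = 0 + 17·t and substitute into x ≡ 0 (mod 7): 17·t ≡ 0 − 0 = 0 (mod 7).
    Reduce coefficients mod 7: 3·t ≡ 0 (mod 7).
    The inverse of 3 mod 7 is 5 (since 3·5 = 15 = 2·7 + 1), so t ≡ 5·0 = 0 ≡ 0 (mod 7).
    Then x = 0 + 17·0 = 0, valid modulo lcm(17, 7) = 119: x ≡ 0 (mod 119).
  Combine with x ≡ 2 (mod 3); new modulus lcm = 357.
    Write x = 0 + 119·t and substitute into x ≡ 2 (mod 3): 119·t ≡ 2 − 0 = 2 (mod 3).
    Reduce coefficients mod 3: 2·t ≡ 2 (mod 3).
    The inverse of 2 mod 3 is 2 (since 2·2 = 4 = 1·3 + 1), so t ≡ 2·2 = 4 ≡ 1 (mod 3).
    Then x = 0 + 119·1 = 119, valid modulo lcm(119, 3) = 357: x ≡ 119 (mod 357).
  Combine with x ≡ 8 (mod 16); new modulus lcm = 5712.
    Write x = 119 + 357·t and substitute into x ≡ 8 (mod 16): 357·t ≡ 8 − 119 = -111 (mod 16).
    Reduce coefficients mod 16: 5·t ≡ 1 (mod 16).
    The inverse of 5 mod 16 is 13 (since 5·13 = 65 = 4·16 + 1), so t ≡ 13·1 = 13 ≡ 13 (mod 16).
    Then x = 119 + 357·13 = 4760, valid modulo lcm(357, 16) = 5712: x ≡ 4760 (mod 5712).
Verify against each original: 4760 mod 17 = 0, 4760 mod 7 = 0, 4760 mod 3 = 2, 4760 mod 16 = 8.

x ≡ 4760 (mod 5712).


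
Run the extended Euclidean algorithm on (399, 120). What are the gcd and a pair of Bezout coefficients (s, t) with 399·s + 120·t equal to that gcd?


Euclidean algorithm on (399, 120) — divide until remainder is 0:
  399 = 3 · 120 + 39
  120 = 3 · 39 + 3
  39 = 13 · 3 + 0
gcd(399, 120) = 3.
Track Bezout coefficients alongside the remainders: start with r₀ = 399 = a·1 + b·0 (s = 1, t = 0) and r₁ = 120 = a·0 + b·1 (s = 0, t = 1); each new remainder r_{k+1} = r_{k-1} − q_k·r_k inherits s_{k+1} = s_{k-1} − q_k·s_k, t_{k+1} = t_{k-1} − q_k·t_k, so r_k = a·s_k + b·t_k at every step:
  q = 3: r = 39, s = 1 − 3·0 = 1, t = 0 − 3·1 = -3  (check: 399·1 + 120·(-3) = 39)
  q = 3: r = 3, s = 0 − 3·1 = -3, t = 1 − 3·(-3) = 10  (check: 399·(-3) + 120·10 = 3)
The row with r = 3 (the gcd) gives the Bezout coefficients s = -3, t = 10.
Result: 399 · (-3) + 120 · (10) = 3.

gcd(399, 120) = 3; s = -3, t = 10 (check: 399·(-3) + 120·10 = 3).


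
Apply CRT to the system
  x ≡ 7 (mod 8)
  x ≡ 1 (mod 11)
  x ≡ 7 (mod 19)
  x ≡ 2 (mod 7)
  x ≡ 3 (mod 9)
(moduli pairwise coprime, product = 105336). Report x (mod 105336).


Product of moduli M = 8 · 11 · 19 · 7 · 9 = 105336.
Merge one congruence at a time:
  Start: x ≡ 7 (mod 8).
  Combine with x ≡ 1 (mod 11); new modulus lcm = 88.
    Write x = 7 + 8·t and substitute into x ≡ 1 (mod 11): 8·t ≡ 1 − 7 = -6 (mod 11).
    Reduce coefficients mod 11: 8·t ≡ 5 (mod 11).
    The inverse of 8 mod 11 is 7 (since 8·7 = 56 = 5·11 + 1), so t ≡ 7·5 = 35 ≡ 2 (mod 11).
    Then x = 7 + 8·2 = 23, valid modulo lcm(8, 11) = 88: x ≡ 23 (mod 88).
  Combine with x ≡ 7 (mod 19); new modulus lcm = 1672.
    Write x = 23 + 88·t and substitute into x ≡ 7 (mod 19): 88·t ≡ 7 − 23 = -16 (mod 19).
    Reduce coefficients mod 19: 12·t ≡ 3 (mod 19).
    The inverse of 12 mod 19 is 8 (since 12·8 = 96 = 5·19 + 1), so t ≡ 8·3 = 24 ≡ 5 (mod 19).
    Then x = 23 + 88·5 = 463, valid modulo lcm(88, 19) = 1672: x ≡ 463 (mod 1672).
  Combine with x ≡ 2 (mod 7); new modulus lcm = 11704.
    Write x = 463 + 1672·t and substitute into x ≡ 2 (mod 7): 1672·t ≡ 2 − 463 = -461 (mod 7).
    Reduce coefficients mod 7: 6·t ≡ 1 (mod 7).
    The inverse of 6 mod 7 is 6 (since 6·6 = 36 = 5·7 + 1), so t ≡ 6·1 = 6 ≡ 6 (mod 7).
    Then x = 463 + 1672·6 = 10495, valid modulo lcm(1672, 7) = 11704: x ≡ 10495 (mod 11704).
  Combine with x ≡ 3 (mod 9); new modulus lcm = 105336.
    Write x = 10495 + 11704·t and substitute into x ≡ 3 (mod 9): 11704·t ≡ 3 − 10495 = -10492 (mod 9).
    Reduce coefficients mod 9: 4·t ≡ 2 (mod 9).
    The inverse of 4 mod 9 is 7 (since 4·7 = 28 = 3·9 + 1), so t ≡ 7·2 = 14 ≡ 5 (mod 9).
    Then x = 10495 + 11704·5 = 69015, valid modulo lcm(11704, 9) = 105336: x ≡ 69015 (mod 105336).
Verify against each original: 69015 mod 8 = 7, 69015 mod 11 = 1, 69015 mod 19 = 7, 69015 mod 7 = 2, 69015 mod 9 = 3.

x ≡ 69015 (mod 105336).


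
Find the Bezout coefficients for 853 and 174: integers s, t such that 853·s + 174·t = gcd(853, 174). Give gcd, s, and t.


Euclidean algorithm on (853, 174) — divide until remainder is 0:
  853 = 4 · 174 + 157
  174 = 1 · 157 + 17
  157 = 9 · 17 + 4
  17 = 4 · 4 + 1
  4 = 4 · 1 + 0
gcd(853, 174) = 1.
Track Bezout coefficients alongside the remainders: start with r₀ = 853 = a·1 + b·0 (s = 1, t = 0) and r₁ = 174 = a·0 + b·1 (s = 0, t = 1); each new remainder r_{k+1} = r_{k-1} − q_k·r_k inherits s_{k+1} = s_{k-1} − q_k·s_k, t_{k+1} = t_{k-1} − q_k·t_k, so r_k = a·s_k + b·t_k at every step:
  q = 4: r = 157, s = 1 − 4·0 = 1, t = 0 − 4·1 = -4  (check: 853·1 + 174·(-4) = 157)
  q = 1: r = 17, s = 0 − 1·1 = -1, t = 1 − 1·(-4) = 5  (check: 853·(-1) + 174·5 = 17)
  q = 9: r = 4, s = 1 − 9·(-1) = 10, t = -4 − 9·5 = -49  (check: 853·10 + 174·(-49) = 4)
  q = 4: r = 1, s = -1 − 4·10 = -41, t = 5 − 4·(-49) = 201  (check: 853·(-41) + 174·201 = 1)
The row with r = 1 (the gcd) gives the Bezout coefficients s = -41, t = 201.
Result: 853 · (-41) + 174 · (201) = 1.

gcd(853, 174) = 1; s = -41, t = 201 (check: 853·(-41) + 174·201 = 1).


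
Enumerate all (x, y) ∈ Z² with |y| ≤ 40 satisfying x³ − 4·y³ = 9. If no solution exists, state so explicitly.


The equation is x³ - 4y³ = 9. For fixed y, x³ = 4·y³ + 9, so a solution requires the RHS to be a perfect cube.
Strategy: iterate y from -40 to 40, compute RHS = 4·y³ + 9, and check whether it is a (positive or negative) perfect cube.
Check small values of y:
  y = 0: RHS = 9 is not a perfect cube.
  y = 1: RHS = 13 is not a perfect cube.
  y = -1: RHS = 5 is not a perfect cube.
  y = 2: RHS = 41 is not a perfect cube.
  y = -2: RHS = -23 is not a perfect cube.
  y = 3: RHS = 117 is not a perfect cube.
  y = -3: RHS = -99 is not a perfect cube.
Continuing the search up to |y| = 40 finds no solutions either.
No (x, y) in the scanned range satisfies the equation.

No integer solutions with |y| ≤ 40.


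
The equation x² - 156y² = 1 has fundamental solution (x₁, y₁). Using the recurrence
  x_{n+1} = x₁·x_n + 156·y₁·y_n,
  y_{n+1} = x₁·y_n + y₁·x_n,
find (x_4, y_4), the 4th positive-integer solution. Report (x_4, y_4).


Step 1: Find the fundamental solution (x₁, y₁) of x² - 156y² = 1.
  Expand √156 as a continued fraction. a₀ = ⌊√156⌋ = 12; iterate m_{k+1} = d_k·a_k − m_k, d_{k+1} = (156 − m_{k+1}²)/d_k, a_{k+1} = ⌊(a₀ + m_{k+1})/d_{k+1}⌋ (starting m₀ = 0, d₀ = 1), with convergents p_k = a_k·p_{k-1} + p_{k-2}, q_k = a_k·q_{k-1} + q_{k-2} (p₋₁ = 1, q₋₁ = 0):
  k = 0: a₀ = 12; p₀/q₀ = 12/1; p₀² − 156·q₀² = 144 − 156 = -12.
  k = 1: m = 12, d = 12, a = ⌊(12 + 12)/12⌋ = 2; p/q = (2·12 + 1)/(2·1 + 0) = 25/2; p² − 156·q² = 625 − 624 = 1.
  The first convergent with p² − 156·q² = 1 gives the fundamental solution (x₁, y₁) = (25, 2).
Step 2: Apply the recurrence (x_{n+1}, y_{n+1}) = (x₁x_n + 156y₁y_n, x₁y_n + y₁x_n) repeatedly.
  From (x_1, y_1) = (25, 2): x_2 = 25·25 + 156·2·2 = 1249; y_2 = 25·2 + 2·25 = 100.
  From (x_2, y_2) = (1249, 100): x_3 = 25·1249 + 156·2·100 = 62425; y_3 = 25·100 + 2·1249 = 4998.
  From (x_3, y_3) = (62425, 4998): x_4 = 25·62425 + 156·2·4998 = 3120001; y_4 = 25·4998 + 2·62425 = 249800.
Step 3: Verify x_4² - 156·y_4² = 9734406240001 - 9734406240000 = 1 (should be 1). ✓

(x_1, y_1) = (25, 2); (x_4, y_4) = (3120001, 249800).


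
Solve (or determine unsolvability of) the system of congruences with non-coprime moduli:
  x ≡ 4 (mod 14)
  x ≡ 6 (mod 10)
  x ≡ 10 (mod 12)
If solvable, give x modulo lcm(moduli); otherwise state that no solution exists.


Moduli 14, 10, 12 are not pairwise coprime, so CRT works modulo lcm(m_i) when all pairwise compatibility conditions hold.
Pairwise compatibility: gcd(m_i, m_j) must divide a_i - a_j for every pair.
Merge one congruence at a time:
  Start: x ≡ 4 (mod 14).
  Combine with x ≡ 6 (mod 10): gcd(14, 10) = 2; 6 - 4 = 2, which IS divisible by 2, so compatible.
    Write x = 4 + 14·t and substitute into x ≡ 6 (mod 10): 14·t ≡ 6 − 4 = 2 (mod 10).
    Divide the congruence (and modulus) by g = 2: 7·t ≡ 1 (mod 5).
    Reduce coefficients mod 5: 2·t ≡ 1 (mod 5).
    The inverse of 2 mod 5 is 3 (since 2·3 = 6 = 1·5 + 1), so t ≡ 3·1 = 3 ≡ 3 (mod 5).
    Then x = 4 + 14·3 = 46, valid modulo lcm(14, 10) = 70: x ≡ 46 (mod 70).
  Combine with x ≡ 10 (mod 12): gcd(70, 12) = 2; 10 - 46 = -36, which IS divisible by 2, so compatible.
    Write x = 46 + 70·t and substitute into x ≡ 10 (mod 12): 70·t ≡ 10 − 46 = -36 (mod 12).
    Divide the congruence (and modulus) by g = 2: 35·t ≡ -18 (mod 6).
    Reduce coefficients mod 6: 5·t ≡ 0 (mod 6).
    The inverse of 5 mod 6 is 5 (since 5·5 = 25 = 4·6 + 1), so t ≡ 5·0 = 0 ≡ 0 (mod 6).
    Then x = 46 + 70·0 = 46, valid modulo lcm(70, 12) = 420: x ≡ 46 (mod 420).
Verify: 46 mod 14 = 4, 46 mod 10 = 6, 46 mod 12 = 10.

x ≡ 46 (mod 420).


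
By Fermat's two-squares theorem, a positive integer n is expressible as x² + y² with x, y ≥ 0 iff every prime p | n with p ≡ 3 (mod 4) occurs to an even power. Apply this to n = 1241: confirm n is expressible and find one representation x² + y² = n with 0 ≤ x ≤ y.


Step 1: Factor n = 1241 = 17 · 73.
Step 2: Check the mod-4 condition on each prime factor: 17 ≡ 1 (mod 4), exponent 1; 73 ≡ 1 (mod 4), exponent 1.
All primes ≡ 3 (mod 4) appear to even exponent (or don't appear), so by the two-squares theorem n IS expressible as a sum of two squares.
Step 3: Build a representation. Here n = 17 · 73 is a product of primes ≡ 1 (mod 4). Each prime p ≡ 1 (mod 4) is itself a sum of two squares; find a² by testing p − a² for a perfect square:
  17: 17 − 1² = 16 = 4² ⇒ 17 = 1² + 4².
  73: 73 − 1² = 72, 73 − 2² = 69, 73 − 3² = 64 = 8² ⇒ 73 = 3² + 8².
  Combine using the Brahmagupta–Fibonacci identity (a² + b²)(c² + d²) = (ac − bd)² + (ad + bc)² = (ac + bd)² + (ad − bc)²:
  17 · 73 = 1241: from (1² + 4²)(3² + 8²), take (1·3 − 4·8, 1·8 + 4·3) = (3 − 32, 8 + 12) = (-29, 20); dropping signs (only squares matter) gives (29, 20); check 29² + 20² = 841 + 400 = 1241 ✓.
Step 4: Order so x ≤ y and verify: 20² + 29² = 400 + 841 = 1241 = n. ✓

n = 1241 = 20² + 29² (one valid representation with x ≤ y).


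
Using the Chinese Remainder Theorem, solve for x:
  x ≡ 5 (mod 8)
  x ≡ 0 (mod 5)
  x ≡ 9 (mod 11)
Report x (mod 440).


Moduli 8, 5, 11 are pairwise coprime; by CRT there is a unique solution modulo M = 8 · 5 · 11 = 440.
Solve pairwise, accumulating the modulus:
  Start with x ≡ 5 (mod 8).
  Combine with x ≡ 0 (mod 5): since gcd(8, 5) = 1, we get a unique residue mod 40.
    Write x = 5 + 8·t and substitute into x ≡ 0 (mod 5): 8·t ≡ 0 − 5 = -5 (mod 5).
    Reduce coefficients mod 5: 3·t ≡ 0 (mod 5).
    The inverse of 3 mod 5 is 2 (since 3·2 = 6 = 1·5 + 1), so t ≡ 2·0 = 0 ≡ 0 (mod 5).
    Then x = 5 + 8·0 = 5, valid modulo lcm(8, 5) = 40: x ≡ 5 (mod 40).
  Combine with x ≡ 9 (mod 11): since gcd(40, 11) = 1, we get a unique residue mod 440.
    Write x = 5 + 40·t and substitute into x ≡ 9 (mod 11): 40·t ≡ 9 − 5 = 4 (mod 11).
    Reduce coefficients mod 11: 7·t ≡ 4 (mod 11).
    The inverse of 7 mod 11 is 8 (since 7·8 = 56 = 5·11 + 1), so t ≡ 8·4 = 32 ≡ 10 (mod 11).
    Then x = 5 + 40·10 = 405, valid modulo lcm(40, 11) = 440: x ≡ 405 (mod 440).
Verify: 405 mod 8 = 5 ✓, 405 mod 5 = 0 ✓, 405 mod 11 = 9 ✓.

x ≡ 405 (mod 440).


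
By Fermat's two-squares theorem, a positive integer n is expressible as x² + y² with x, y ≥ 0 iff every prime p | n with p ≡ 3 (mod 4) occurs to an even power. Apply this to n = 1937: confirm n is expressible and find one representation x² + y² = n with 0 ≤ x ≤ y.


Step 1: Factor n = 1937 = 13 · 149.
Step 2: Check the mod-4 condition on each prime factor: 13 ≡ 1 (mod 4), exponent 1; 149 ≡ 1 (mod 4), exponent 1.
All primes ≡ 3 (mod 4) appear to even exponent (or don't appear), so by the two-squares theorem n IS expressible as a sum of two squares.
Step 3: Build a representation. Here n = 13 · 149 is a product of primes ≡ 1 (mod 4). Each prime p ≡ 1 (mod 4) is itself a sum of two squares; find a² by testing p − a² for a perfect square:
  13: 13 − 1² = 12, 13 − 2² = 9 = 3² ⇒ 13 = 2² + 3².
  149: 149 − 1² = 148, 149 − 2² = 145, 149 − 3² = 140, 149 − 4² = 133, 149 − 5² = 124, 149 − 6² = 113, 149 − 7² = 100 = 10² ⇒ 149 = 7² + 10².
  Combine using the Brahmagupta–Fibonacci identity (a² + b²)(c² + d²) = (ac − bd)² + (ad + bc)² = (ac + bd)² + (ad − bc)²:
  13 · 149 = 1937: from (2² + 3²)(7² + 10²), take (2·7 − 3·10, 2·10 + 3·7) = (14 − 30, 20 + 21) = (-16, 41); dropping signs (only squares matter) gives (16, 41); check 16² + 41² = 256 + 1681 = 1937 ✓.
Step 4: Order so x ≤ y and verify: 16² + 41² = 256 + 1681 = 1937 = n. ✓

n = 1937 = 16² + 41² (one valid representation with x ≤ y).


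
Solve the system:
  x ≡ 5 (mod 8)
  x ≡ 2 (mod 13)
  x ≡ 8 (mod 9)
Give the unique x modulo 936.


Moduli 8, 13, 9 are pairwise coprime; by CRT there is a unique solution modulo M = 8 · 13 · 9 = 936.
Solve pairwise, accumulating the modulus:
  Start with x ≡ 5 (mod 8).
  Combine with x ≡ 2 (mod 13): since gcd(8, 13) = 1, we get a unique residue mod 104.
    Write x = 5 + 8·t and substitute into x ≡ 2 (mod 13): 8·t ≡ 2 − 5 = -3 (mod 13).
    Reduce coefficients mod 13: 8·t ≡ 10 (mod 13).
    The inverse of 8 mod 13 is 5 (since 8·5 = 40 = 3·13 + 1), so t ≡ 5·10 = 50 ≡ 11 (mod 13).
    Then x = 5 + 8·11 = 93, valid modulo lcm(8, 13) = 104: x ≡ 93 (mod 104).
  Combine with x ≡ 8 (mod 9): since gcd(104, 9) = 1, we get a unique residue mod 936.
    Write x = 93 + 104·t and substitute into x ≡ 8 (mod 9): 104·t ≡ 8 − 93 = -85 (mod 9).
    Reduce coefficients mod 9: 5·t ≡ 5 (mod 9).
    The inverse of 5 mod 9 is 2 (since 5·2 = 10 = 1·9 + 1), so t ≡ 2·5 = 10 ≡ 1 (mod 9).
    Then x = 93 + 104·1 = 197, valid modulo lcm(104, 9) = 936: x ≡ 197 (mod 936).
Verify: 197 mod 8 = 5 ✓, 197 mod 13 = 2 ✓, 197 mod 9 = 8 ✓.

x ≡ 197 (mod 936).


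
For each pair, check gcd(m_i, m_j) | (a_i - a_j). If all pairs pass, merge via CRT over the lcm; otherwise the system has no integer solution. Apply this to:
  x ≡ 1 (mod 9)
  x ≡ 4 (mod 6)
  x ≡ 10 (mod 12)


Moduli 9, 6, 12 are not pairwise coprime, so CRT works modulo lcm(m_i) when all pairwise compatibility conditions hold.
Pairwise compatibility: gcd(m_i, m_j) must divide a_i - a_j for every pair.
Merge one congruence at a time:
  Start: x ≡ 1 (mod 9).
  Combine with x ≡ 4 (mod 6): gcd(9, 6) = 3; 4 - 1 = 3, which IS divisible by 3, so compatible.
    Write x = 1 + 9·t and substitute into x ≡ 4 (mod 6): 9·t ≡ 4 − 1 = 3 (mod 6).
    Divide the congruence (and modulus) by g = 3: 3·t ≡ 1 (mod 2).
    Reduce coefficients mod 2: 1·t ≡ 1 (mod 2).
    So t ≡ 1 (mod 2).
    Then x = 1 + 9·1 = 10, valid modulo lcm(9, 6) = 18: x ≡ 10 (mod 18).
  Combine with x ≡ 10 (mod 12): gcd(18, 12) = 6; 10 - 10 = 0, which IS divisible by 6, so compatible.
    Write x = 10 + 18·t and substitute into x ≡ 10 (mod 12): 18·t ≡ 10 − 10 = 0 (mod 12).
    Divide the congruence (and modulus) by g = 6: 3·t ≡ 0 (mod 2).
    Reduce coefficients mod 2: 1·t ≡ 0 (mod 2).
    So t ≡ 0 (mod 2).
    Then x = 10 + 18·0 = 10, valid modulo lcm(18, 12) = 36: x ≡ 10 (mod 36).
Verify: 10 mod 9 = 1, 10 mod 6 = 4, 10 mod 12 = 10.

x ≡ 10 (mod 36).


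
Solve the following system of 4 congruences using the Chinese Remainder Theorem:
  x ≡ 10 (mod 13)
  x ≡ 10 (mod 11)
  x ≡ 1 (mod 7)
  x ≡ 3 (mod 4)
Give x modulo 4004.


Product of moduli M = 13 · 11 · 7 · 4 = 4004.
Merge one congruence at a time:
  Start: x ≡ 10 (mod 13).
  Combine with x ≡ 10 (mod 11); new modulus lcm = 143.
    Write x = 10 + 13·t and substitute into x ≡ 10 (mod 11): 13·t ≡ 10 − 10 = 0 (mod 11).
    Reduce coefficients mod 11: 2·t ≡ 0 (mod 11).
    The inverse of 2 mod 11 is 6 (since 2·6 = 12 = 1·11 + 1), so t ≡ 6·0 = 0 ≡ 0 (mod 11).
    Then x = 10 + 13·0 = 10, valid modulo lcm(13, 11) = 143: x ≡ 10 (mod 143).
  Combine with x ≡ 1 (mod 7); new modulus lcm = 1001.
    Write x = 10 + 143·t and substitute into x ≡ 1 (mod 7): 143·t ≡ 1 − 10 = -9 (mod 7).
    Reduce coefficients mod 7: 3·t ≡ 5 (mod 7).
    The inverse of 3 mod 7 is 5 (since 3·5 = 15 = 2·7 + 1), so t ≡ 5·5 = 25 ≡ 4 (mod 7).
    Then x = 10 + 143·4 = 582, valid modulo lcm(143, 7) = 1001: x ≡ 582 (mod 1001).
  Combine with x ≡ 3 (mod 4); new modulus lcm = 4004.
    Write x = 582 + 1001·t and substitute into x ≡ 3 (mod 4): 1001·t ≡ 3 − 582 = -579 (mod 4).
    Reduce coefficients mod 4: 1·t ≡ 1 (mod 4).
    So t ≡ 1 (mod 4).
    Then x = 582 + 1001·1 = 1583, valid modulo lcm(1001, 4) = 4004: x ≡ 1583 (mod 4004).
Verify against each original: 1583 mod 13 = 10, 1583 mod 11 = 10, 1583 mod 7 = 1, 1583 mod 4 = 3.

x ≡ 1583 (mod 4004).
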